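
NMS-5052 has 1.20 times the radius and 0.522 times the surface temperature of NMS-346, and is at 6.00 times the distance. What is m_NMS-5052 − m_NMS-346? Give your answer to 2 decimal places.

L_NMS-5052/L_NMS-346 = (1.20)²(0.522)⁴ = 0.1069.
F_NMS-5052/F_NMS-346 = (L_NMS-5052/L_NMS-346)/(d_NMS-5052/d_NMS-346)² = 0.1069/36.00 = 0.002970.
m_NMS-5052 − m_NMS-346 = −2.5 log₁₀(0.002970) = 6.32.

6.32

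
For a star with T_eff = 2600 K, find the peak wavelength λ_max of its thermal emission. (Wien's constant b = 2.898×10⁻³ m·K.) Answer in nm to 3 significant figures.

1.11×10^3 nm

λ_max = b/T = 2.898×10⁻³ / 2600 = 1.11×10^-6 m = 1115 nm.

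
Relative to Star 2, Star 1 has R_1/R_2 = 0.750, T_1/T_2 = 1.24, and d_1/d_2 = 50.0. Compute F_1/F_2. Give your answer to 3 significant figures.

L_1/L_2 = (R_1/R_2)²(T_1/T_2)⁴ = (0.750)² × (1.24)⁴ = 1.330.
F_1/F_2 = (L_1/L_2)/(d_1/d_2)² = 1.330 / (50.0)² = 5.319×10^-4.

5.32×10^-4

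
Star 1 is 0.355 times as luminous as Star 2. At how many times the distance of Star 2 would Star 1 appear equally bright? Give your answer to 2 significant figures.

0.60

Equal flux requires L_1/d_1² = L_2/d_2², so d_1/d_2 = √(L_1/L_2)
= √(0.355) = 0.5958.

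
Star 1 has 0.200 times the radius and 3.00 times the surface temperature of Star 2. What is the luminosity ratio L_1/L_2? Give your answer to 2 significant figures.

3.2

From the Stefan–Boltzmann law, L ∝ R²T⁴, so
L_1/L_2 = (R_1/R_2)² (T_1/T_2)⁴ = (0.200)² × (3.00)⁴ = 0.04000 × 81.00 = 3.240.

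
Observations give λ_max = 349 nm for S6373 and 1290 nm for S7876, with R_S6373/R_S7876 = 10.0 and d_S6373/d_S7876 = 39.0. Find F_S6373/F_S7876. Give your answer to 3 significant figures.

12.3

Wien's law: T_S6373/T_S7876 = λ_S7876/λ_S6373 = 1290/349 = 3.696.
L_S6373/L_S7876 = (R_S6373/R_S7876)²(T_S6373/T_S7876)⁴ = (10.0)²(3.696)⁴ = 1.867×10^4.
F_S6373/F_S7876 = (L_S6373/L_S7876)/(d_S6373/d_S7876)² = 1.867×10^4/(39.0)² = 12.27.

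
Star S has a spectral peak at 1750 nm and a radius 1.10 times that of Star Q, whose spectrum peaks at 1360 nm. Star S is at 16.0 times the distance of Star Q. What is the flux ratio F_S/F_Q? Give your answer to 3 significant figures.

0.00172

Wien's law: T_S/T_Q = λ_Q/λ_S = 1360/1750 = 0.7771.
L_S/L_Q = (R_S/R_Q)²(T_S/T_Q)⁴ = (1.10)²(0.7771)⁴ = 0.4414.
F_S/F_Q = (L_S/L_Q)/(d_S/d_Q)² = 0.4414/(16.0)² = 0.001724.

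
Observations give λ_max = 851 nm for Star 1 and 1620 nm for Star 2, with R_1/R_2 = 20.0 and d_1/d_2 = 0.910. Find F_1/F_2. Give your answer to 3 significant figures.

6.34×10^3

Wien's law: T_1/T_2 = λ_2/λ_1 = 1620/851 = 1.904.
L_1/L_2 = (R_1/R_2)²(T_1/T_2)⁴ = (20.0)²(1.904)⁴ = 5253.
F_1/F_2 = (L_1/L_2)/(d_1/d_2)² = 5253/(0.910)² = 6343.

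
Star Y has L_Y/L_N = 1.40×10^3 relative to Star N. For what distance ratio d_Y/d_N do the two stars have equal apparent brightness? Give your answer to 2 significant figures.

Equal flux requires L_Y/d_Y² = L_N/d_N², so d_Y/d_N = √(L_Y/L_N)
= √(1.40×10^3) = 37.42.

37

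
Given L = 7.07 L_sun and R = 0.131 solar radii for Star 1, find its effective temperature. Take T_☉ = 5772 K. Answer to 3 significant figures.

2.60×10^4 K

T/T_☉ = (L/L_☉)^(1/4) / (R/R_☉)^(1/2)
T = 5772 × (7.07)^(1/4) / √(0.131) = 5772 × 1.631 / 0.3619 = 2.600×10^4 K.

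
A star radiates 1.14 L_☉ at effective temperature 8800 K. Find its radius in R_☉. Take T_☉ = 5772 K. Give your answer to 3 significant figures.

0.459 R_☉

R/R_☉ = √(L/L_☉) / (T/T_☉)² = √(1.14) / (1.525)²
       = 1.068 / 2.324 = 0.4593.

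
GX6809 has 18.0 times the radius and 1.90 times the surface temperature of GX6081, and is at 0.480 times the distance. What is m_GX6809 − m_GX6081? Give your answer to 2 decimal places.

-10.66

L_GX6809/L_GX6081 = (18.0)²(1.90)⁴ = 4222.
F_GX6809/F_GX6081 = (L_GX6809/L_GX6081)/(d_GX6809/d_GX6081)² = 4222/0.2304 = 1.833×10^4.
m_GX6809 − m_GX6081 = −2.5 log₁₀(1.833×10^4) = -10.66.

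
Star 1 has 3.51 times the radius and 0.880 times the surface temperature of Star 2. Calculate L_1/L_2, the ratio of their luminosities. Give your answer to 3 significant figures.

From the Stefan–Boltzmann law, L ∝ R²T⁴, so
L_1/L_2 = (R_1/R_2)² (T_1/T_2)⁴ = (3.51)² × (0.880)⁴ = 12.32 × 0.5997 = 7.388.

7.39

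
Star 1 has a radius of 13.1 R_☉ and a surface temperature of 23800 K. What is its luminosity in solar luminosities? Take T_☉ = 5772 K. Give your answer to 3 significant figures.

4.96×10^4 solar luminosities

L/L_☉ = (R/R_☉)² (T/T_☉)⁴ = (13.1)² × (23800/5772)⁴
       = 171.6 × (4.123)⁴ = 171.6 × 289.1 = 4.961×10^4.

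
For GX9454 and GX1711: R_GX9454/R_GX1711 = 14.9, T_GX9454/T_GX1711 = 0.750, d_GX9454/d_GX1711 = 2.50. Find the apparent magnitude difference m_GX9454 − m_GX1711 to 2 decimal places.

-2.63

L_GX9454/L_GX1711 = (14.9)²(0.750)⁴ = 70.25.
F_GX9454/F_GX1711 = (L_GX9454/L_GX1711)/(d_GX9454/d_GX1711)² = 70.25/6.250 = 11.24.
m_GX9454 − m_GX1711 = −2.5 log₁₀(11.24) = -2.63.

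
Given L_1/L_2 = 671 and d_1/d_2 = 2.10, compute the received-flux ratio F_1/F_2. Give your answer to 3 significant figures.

F = L/(4πd²), so F_1/F_2 = (L_1/L_2) / (d_1/d_2)²
= 671 / (2.10)² = 671 / 4.410 = 152.2.

152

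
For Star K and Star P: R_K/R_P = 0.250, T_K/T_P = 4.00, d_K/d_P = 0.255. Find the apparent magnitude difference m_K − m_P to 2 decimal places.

L_K/L_P = (0.250)²(4.00)⁴ = 16.00.
F_K/F_P = (L_K/L_P)/(d_K/d_P)² = 16.00/0.06502 = 246.1.
m_K − m_P = −2.5 log₁₀(246.1) = -5.98.

-5.98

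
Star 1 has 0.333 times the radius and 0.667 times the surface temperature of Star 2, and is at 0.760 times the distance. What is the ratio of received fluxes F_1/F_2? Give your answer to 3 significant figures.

L_1/L_2 = (R_1/R_2)²(T_1/T_2)⁴ = (0.333)² × (0.667)⁴ = 0.02195.
F_1/F_2 = (L_1/L_2)/(d_1/d_2)² = 0.02195 / (0.760)² = 0.03800.

0.0380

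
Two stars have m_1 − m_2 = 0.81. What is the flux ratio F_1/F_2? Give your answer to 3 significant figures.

F_1/F_2 = 10^(−(m_1 − m_2)/2.5) = 10^(-0.81/2.5) = 10^-0.324 = 0.4742.

0.474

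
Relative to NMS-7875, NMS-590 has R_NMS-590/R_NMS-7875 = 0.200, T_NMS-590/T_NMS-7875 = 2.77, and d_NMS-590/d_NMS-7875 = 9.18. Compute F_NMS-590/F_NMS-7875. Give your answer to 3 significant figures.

0.0279

L_NMS-590/L_NMS-7875 = (R_NMS-590/R_NMS-7875)²(T_NMS-590/T_NMS-7875)⁴ = (0.200)² × (2.77)⁴ = 2.355.
F_NMS-590/F_NMS-7875 = (L_NMS-590/L_NMS-7875)/(d_NMS-590/d_NMS-7875)² = 2.355 / (9.18)² = 0.02794.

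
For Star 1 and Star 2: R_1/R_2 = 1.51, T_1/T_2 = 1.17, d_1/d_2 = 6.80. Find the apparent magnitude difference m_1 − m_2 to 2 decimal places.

2.59

L_1/L_2 = (1.51)²(1.17)⁴ = 4.273.
F_1/F_2 = (L_1/L_2)/(d_1/d_2)² = 4.273/46.24 = 0.09240.
m_1 − m_2 = −2.5 log₁₀(0.09240) = 2.59.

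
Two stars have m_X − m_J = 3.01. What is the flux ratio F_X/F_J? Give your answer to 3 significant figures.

F_X/F_J = 10^(−(m_X − m_J)/2.5) = 10^(-3.01/2.5) = 10^-1.204 = 0.06252.

0.0625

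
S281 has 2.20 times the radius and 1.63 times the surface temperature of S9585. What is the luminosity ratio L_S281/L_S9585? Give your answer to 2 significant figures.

From the Stefan–Boltzmann law, L ∝ R²T⁴, so
L_S281/L_S9585 = (R_S281/R_S9585)² (T_S281/T_S9585)⁴ = (2.20)² × (1.63)⁴ = 4.840 × 7.059 = 34.17.

34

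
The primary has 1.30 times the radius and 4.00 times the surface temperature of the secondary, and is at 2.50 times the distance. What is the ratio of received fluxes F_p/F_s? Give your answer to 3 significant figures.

L_p/L_s = (R_p/R_s)²(T_p/T_s)⁴ = (1.30)² × (4.00)⁴ = 432.6.
F_p/F_s = (L_p/L_s)/(d_p/d_s)² = 432.6 / (2.50)² = 69.22.

69.2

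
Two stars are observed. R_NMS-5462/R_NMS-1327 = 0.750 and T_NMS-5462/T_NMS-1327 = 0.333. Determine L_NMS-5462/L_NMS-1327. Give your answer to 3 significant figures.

0.00692

From the Stefan–Boltzmann law, L ∝ R²T⁴, so
L_NMS-5462/L_NMS-1327 = (R_NMS-5462/R_NMS-1327)² (T_NMS-5462/T_NMS-1327)⁴ = (0.750)² × (0.333)⁴ = 0.5625 × 0.01230 = 0.006917.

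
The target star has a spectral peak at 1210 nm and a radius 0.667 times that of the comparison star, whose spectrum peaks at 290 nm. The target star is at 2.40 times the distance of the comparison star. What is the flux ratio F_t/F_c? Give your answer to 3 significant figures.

2.55×10^-4

Wien's law: T_t/T_c = λ_c/λ_t = 290/1210 = 0.2397.
L_t/L_c = (R_t/R_c)²(T_t/T_c)⁴ = (0.667)²(0.2397)⁴ = 0.001468.
F_t/F_c = (L_t/L_c)/(d_t/d_c)² = 0.001468/(2.40)² = 2.548×10^-4.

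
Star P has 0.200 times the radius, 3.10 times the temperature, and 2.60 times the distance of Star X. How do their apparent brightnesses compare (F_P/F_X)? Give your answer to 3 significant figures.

0.546

L_P/L_X = (R_P/R_X)²(T_P/T_X)⁴ = (0.200)² × (3.10)⁴ = 3.694.
F_P/F_X = (L_P/L_X)/(d_P/d_X)² = 3.694 / (2.60)² = 0.5465.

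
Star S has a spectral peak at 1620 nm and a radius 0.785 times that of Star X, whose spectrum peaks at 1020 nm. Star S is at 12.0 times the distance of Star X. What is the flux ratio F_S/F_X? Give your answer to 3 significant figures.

6.73×10^-4

Wien's law: T_S/T_X = λ_X/λ_S = 1020/1620 = 0.6296.
L_S/L_X = (R_S/R_X)²(T_S/T_X)⁴ = (0.785)²(0.6296)⁴ = 0.09685.
F_S/F_X = (L_S/L_X)/(d_S/d_X)² = 0.09685/(12.0)² = 6.725×10^-4.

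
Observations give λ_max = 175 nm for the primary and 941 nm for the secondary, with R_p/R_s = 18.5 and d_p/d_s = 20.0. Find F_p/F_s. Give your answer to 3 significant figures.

Wien's law: T_p/T_s = λ_s/λ_p = 941/175 = 5.377.
L_p/L_s = (R_p/R_s)²(T_p/T_s)⁴ = (18.5)²(5.377)⁴ = 2.861×10^5.
F_p/F_s = (L_p/L_s)/(d_p/d_s)² = 2.861×10^5/(20.0)² = 715.3.

715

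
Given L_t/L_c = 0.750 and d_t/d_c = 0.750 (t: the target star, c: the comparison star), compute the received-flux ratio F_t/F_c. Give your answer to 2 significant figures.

1.3

F = L/(4πd²), so F_t/F_c = (L_t/L_c) / (d_t/d_c)²
= 0.750 / (0.750)² = 0.750 / 0.5625 = 1.333.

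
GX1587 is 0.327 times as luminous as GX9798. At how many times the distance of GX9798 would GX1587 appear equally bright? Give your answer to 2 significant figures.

Equal flux requires L_GX1587/d_GX1587² = L_GX9798/d_GX9798², so d_GX1587/d_GX9798 = √(L_GX1587/L_GX9798)
= √(0.327) = 0.5718.

0.57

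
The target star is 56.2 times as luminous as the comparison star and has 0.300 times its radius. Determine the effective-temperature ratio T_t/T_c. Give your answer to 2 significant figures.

L ∝ R²T⁴ gives T ∝ (L/R²)^(1/4), so
T_t/T_c = (56.2 / 0.300²)^(1/4) = (624.4)^(1/4) = 4.999.

5.0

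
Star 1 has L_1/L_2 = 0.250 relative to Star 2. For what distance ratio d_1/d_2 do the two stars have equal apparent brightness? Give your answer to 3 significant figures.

0.500

Equal flux requires L_1/d_1² = L_2/d_2², so d_1/d_2 = √(L_1/L_2)
= √(0.250) = 0.5000.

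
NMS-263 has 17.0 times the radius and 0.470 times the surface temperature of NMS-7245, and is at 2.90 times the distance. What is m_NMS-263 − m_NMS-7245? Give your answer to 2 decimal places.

L_NMS-263/L_NMS-7245 = (17.0)²(0.470)⁴ = 14.10.
F_NMS-263/F_NMS-7245 = (L_NMS-263/L_NMS-7245)/(d_NMS-263/d_NMS-7245)² = 14.10/8.410 = 1.677.
m_NMS-263 − m_NMS-7245 = −2.5 log₁₀(1.677) = -0.56.

-0.56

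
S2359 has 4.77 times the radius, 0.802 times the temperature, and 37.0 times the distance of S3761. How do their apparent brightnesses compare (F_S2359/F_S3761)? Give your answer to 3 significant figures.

L_S2359/L_S3761 = (R_S2359/R_S3761)²(T_S2359/T_S3761)⁴ = (4.77)² × (0.802)⁴ = 9.413.
F_S2359/F_S3761 = (L_S2359/L_S3761)/(d_S2359/d_S3761)² = 9.413 / (37.0)² = 0.006876.

0.00688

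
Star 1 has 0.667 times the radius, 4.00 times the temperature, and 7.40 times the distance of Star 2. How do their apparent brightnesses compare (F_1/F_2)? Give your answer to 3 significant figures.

L_1/L_2 = (R_1/R_2)²(T_1/T_2)⁴ = (0.667)² × (4.00)⁴ = 113.9.
F_1/F_2 = (L_1/L_2)/(d_1/d_2)² = 113.9 / (7.40)² = 2.080.

2.08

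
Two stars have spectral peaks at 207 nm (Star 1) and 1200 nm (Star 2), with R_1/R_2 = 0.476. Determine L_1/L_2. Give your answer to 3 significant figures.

256

Wien's law gives T ∝ 1/λ_max, so T_1/T_2 = λ_2/λ_1 = 1200/207 = 5.797.
Then L ∝ R²T⁴ gives L_1/L_2 = (0.476)² × (5.797)⁴ = 0.2266 × 1129 = 255.9.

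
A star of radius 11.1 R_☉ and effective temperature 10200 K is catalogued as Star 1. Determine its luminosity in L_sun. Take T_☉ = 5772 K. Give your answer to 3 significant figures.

L/L_☉ = (R/R_☉)² (T/T_☉)⁴ = (11.1)² × (10200/5772)⁴
       = 123.2 × (1.767)⁴ = 123.2 × 9.752 = 1202.

1.20×10^3 L_sun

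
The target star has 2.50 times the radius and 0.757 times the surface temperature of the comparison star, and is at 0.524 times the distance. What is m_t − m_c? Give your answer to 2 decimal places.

-2.18

L_t/L_c = (2.50)²(0.757)⁴ = 2.052.
F_t/F_c = (L_t/L_c)/(d_t/d_c)² = 2.052/0.2746 = 7.475.
m_t − m_c = −2.5 log₁₀(7.475) = -2.18.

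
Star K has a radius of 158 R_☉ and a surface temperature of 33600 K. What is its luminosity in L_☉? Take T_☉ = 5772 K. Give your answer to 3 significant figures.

L/L_☉ = (R/R_☉)² (T/T_☉)⁴ = (158)² × (33600/5772)⁴
       = 2.496×10^4 × (5.821)⁴ = 2.496×10^4 × 1148 = 2.867×10^7.

2.87×10^7 L_☉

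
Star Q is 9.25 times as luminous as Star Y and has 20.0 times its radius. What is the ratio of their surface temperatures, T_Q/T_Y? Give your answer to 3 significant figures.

L ∝ R²T⁴ gives T ∝ (L/R²)^(1/4), so
T_Q/T_Y = (9.25 / 20.0²)^(1/4) = (0.02312)^(1/4) = 0.3900.

0.390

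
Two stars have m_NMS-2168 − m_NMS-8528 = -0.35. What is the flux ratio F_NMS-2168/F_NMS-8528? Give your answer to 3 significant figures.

1.38

F_NMS-2168/F_NMS-8528 = 10^(−(m_NMS-2168 − m_NMS-8528)/2.5) = 10^(0.35/2.5) = 10^0.140 = 1.380.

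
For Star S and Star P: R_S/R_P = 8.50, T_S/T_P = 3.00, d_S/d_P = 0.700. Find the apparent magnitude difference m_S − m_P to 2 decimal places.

L_S/L_P = (8.50)²(3.00)⁴ = 5852.
F_S/F_P = (L_S/L_P)/(d_S/d_P)² = 5852/0.4900 = 1.194×10^4.
m_S − m_P = −2.5 log₁₀(1.194×10^4) = -10.19.

-10.19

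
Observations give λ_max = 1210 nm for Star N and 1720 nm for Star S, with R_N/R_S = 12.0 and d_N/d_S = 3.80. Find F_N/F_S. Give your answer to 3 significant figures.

40.7

Wien's law: T_N/T_S = λ_S/λ_N = 1720/1210 = 1.421.
L_N/L_S = (R_N/R_S)²(T_N/T_S)⁴ = (12.0)²(1.421)⁴ = 587.9.
F_N/F_S = (L_N/L_S)/(d_N/d_S)² = 587.9/(3.80)² = 40.72.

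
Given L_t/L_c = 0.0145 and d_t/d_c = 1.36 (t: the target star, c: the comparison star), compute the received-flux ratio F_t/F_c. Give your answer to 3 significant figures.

0.00784

F = L/(4πd²), so F_t/F_c = (L_t/L_c) / (d_t/d_c)²
= 0.0145 / (1.36)² = 0.0145 / 1.850 = 0.007840.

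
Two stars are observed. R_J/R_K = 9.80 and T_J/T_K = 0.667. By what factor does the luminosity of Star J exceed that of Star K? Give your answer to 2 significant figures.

From the Stefan–Boltzmann law, L ∝ R²T⁴, so
L_J/L_K = (R_J/R_K)² (T_J/T_K)⁴ = (9.80)² × (0.667)⁴ = 96.04 × 0.1979 = 19.01.

19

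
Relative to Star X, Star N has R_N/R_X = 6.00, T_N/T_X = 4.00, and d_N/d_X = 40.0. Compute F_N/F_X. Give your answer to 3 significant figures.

L_N/L_X = (R_N/R_X)²(T_N/T_X)⁴ = (6.00)² × (4.00)⁴ = 9216.
F_N/F_X = (L_N/L_X)/(d_N/d_X)² = 9216 / (40.0)² = 5.760.

5.76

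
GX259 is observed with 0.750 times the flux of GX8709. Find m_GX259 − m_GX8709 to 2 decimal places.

m_GX259 − m_GX8709 = −2.5 log₁₀(F_GX259/F_GX8709) = −2.5 log₁₀(0.750) = −2.5 × (-0.125) = 0.312.

0.31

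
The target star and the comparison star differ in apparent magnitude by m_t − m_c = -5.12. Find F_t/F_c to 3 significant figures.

112

F_t/F_c = 10^(−(m_t − m_c)/2.5) = 10^(5.12/2.5) = 10^2.048 = 111.7.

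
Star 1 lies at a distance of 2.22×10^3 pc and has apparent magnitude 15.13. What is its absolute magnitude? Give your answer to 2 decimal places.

M = m − 5 log₁₀(d/10 pc) = 15.13 − 5 log₁₀(2.22×10^3/10)
  = 15.13 − 5 × 2.346 = 15.13 − 11.73 = 3.40.

3.40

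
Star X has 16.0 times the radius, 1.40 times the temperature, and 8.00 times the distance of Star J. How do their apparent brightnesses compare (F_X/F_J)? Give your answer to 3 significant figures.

15.4

L_X/L_J = (R_X/R_J)²(T_X/T_J)⁴ = (16.0)² × (1.40)⁴ = 983.4.
F_X/F_J = (L_X/L_J)/(d_X/d_J)² = 983.4 / (8.00)² = 15.37.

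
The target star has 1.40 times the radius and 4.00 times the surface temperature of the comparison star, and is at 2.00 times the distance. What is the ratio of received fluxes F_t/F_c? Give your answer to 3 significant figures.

L_t/L_c = (R_t/R_c)²(T_t/T_c)⁴ = (1.40)² × (4.00)⁴ = 501.8.
F_t/F_c = (L_t/L_c)/(d_t/d_c)² = 501.8 / (2.00)² = 125.4.

125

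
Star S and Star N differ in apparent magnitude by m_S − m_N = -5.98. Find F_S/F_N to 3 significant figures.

247

F_S/F_N = 10^(−(m_S − m_N)/2.5) = 10^(5.98/2.5) = 10^2.392 = 246.6.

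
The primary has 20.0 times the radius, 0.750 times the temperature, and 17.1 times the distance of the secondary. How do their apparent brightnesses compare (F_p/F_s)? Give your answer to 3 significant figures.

0.433

L_p/L_s = (R_p/R_s)²(T_p/T_s)⁴ = (20.0)² × (0.750)⁴ = 126.6.
F_p/F_s = (L_p/L_s)/(d_p/d_s)² = 126.6 / (17.1)² = 0.4328.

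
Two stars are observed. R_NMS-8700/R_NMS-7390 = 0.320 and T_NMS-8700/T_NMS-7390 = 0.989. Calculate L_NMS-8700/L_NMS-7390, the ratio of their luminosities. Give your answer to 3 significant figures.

0.0980

From the Stefan–Boltzmann law, L ∝ R²T⁴, so
L_NMS-8700/L_NMS-7390 = (R_NMS-8700/R_NMS-7390)² (T_NMS-8700/T_NMS-7390)⁴ = (0.320)² × (0.989)⁴ = 0.1024 × 0.9567 = 0.09797.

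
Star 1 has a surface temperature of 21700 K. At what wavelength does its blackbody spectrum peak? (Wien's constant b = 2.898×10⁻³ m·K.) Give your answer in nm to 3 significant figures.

134 nm

λ_max = b/T = 2.898×10⁻³ / 21700 = 1.34×10^-7 m = 133.5 nm.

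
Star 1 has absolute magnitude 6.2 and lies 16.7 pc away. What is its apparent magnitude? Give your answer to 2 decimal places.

7.31

m = M + 5 log₁₀(d/10 pc) = 6.2 + 5 log₁₀(16.7/10)
  = 6.2 + 5 × 0.223 = 6.2 + 1.11 = 7.31.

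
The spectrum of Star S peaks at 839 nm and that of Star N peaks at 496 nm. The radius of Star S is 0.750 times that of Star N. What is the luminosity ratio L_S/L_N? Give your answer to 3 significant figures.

Wien's law gives T ∝ 1/λ_max, so T_S/T_N = λ_N/λ_S = 496/839 = 0.5912.
Then L ∝ R²T⁴ gives L_S/L_N = (0.750)² × (0.5912)⁴ = 0.5625 × 0.1221 = 0.06871.

0.0687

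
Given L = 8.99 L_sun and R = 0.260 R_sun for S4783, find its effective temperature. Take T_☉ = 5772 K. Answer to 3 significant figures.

1.96×10^4 K

T/T_☉ = (L/L_☉)^(1/4) / (R/R_☉)^(1/2)
T = 5772 × (8.99)^(1/4) / √(0.260) = 5772 × 1.732 / 0.5099 = 1.960×10^4 K.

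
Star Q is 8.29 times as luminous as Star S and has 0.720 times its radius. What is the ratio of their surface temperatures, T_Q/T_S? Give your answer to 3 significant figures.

L ∝ R²T⁴ gives T ∝ (L/R²)^(1/4), so
T_Q/T_S = (8.29 / 0.720²)^(1/4) = (15.99)^(1/4) = 2.000.

2.00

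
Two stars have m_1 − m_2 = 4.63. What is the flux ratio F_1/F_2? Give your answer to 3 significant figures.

0.0141

F_1/F_2 = 10^(−(m_1 − m_2)/2.5) = 10^(-4.63/2.5) = 10^-1.852 = 0.01406.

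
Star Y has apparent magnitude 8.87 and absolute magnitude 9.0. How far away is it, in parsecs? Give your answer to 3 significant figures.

m − M = 5 log₁₀(d/10 pc)
8.87 − (9.0) = -0.13 = 5 log₁₀(d/10)
d = 10 × 10^(-0.13/5) = 10 × 10^-0.026 = 9.419 pc.

9.42 pc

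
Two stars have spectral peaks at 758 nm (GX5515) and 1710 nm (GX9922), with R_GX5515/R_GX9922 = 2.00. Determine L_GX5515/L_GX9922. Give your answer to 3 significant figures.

104

Wien's law gives T ∝ 1/λ_max, so T_GX5515/T_GX9922 = λ_GX9922/λ_GX5515 = 1710/758 = 2.256.
Then L ∝ R²T⁴ gives L_GX5515/L_GX9922 = (2.00)² × (2.256)⁴ = 4.000 × 25.90 = 103.6.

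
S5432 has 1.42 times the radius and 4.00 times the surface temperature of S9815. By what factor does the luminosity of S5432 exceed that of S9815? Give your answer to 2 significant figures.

5.2×10^2

From the Stefan–Boltzmann law, L ∝ R²T⁴, so
L_S5432/L_S9815 = (R_S5432/R_S9815)² (T_S5432/T_S9815)⁴ = (1.42)² × (4.00)⁴ = 2.016 × 256.0 = 516.2.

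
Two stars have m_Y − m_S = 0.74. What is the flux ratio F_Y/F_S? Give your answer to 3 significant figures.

F_Y/F_S = 10^(−(m_Y − m_S)/2.5) = 10^(-0.74/2.5) = 10^-0.296 = 0.5058.

0.506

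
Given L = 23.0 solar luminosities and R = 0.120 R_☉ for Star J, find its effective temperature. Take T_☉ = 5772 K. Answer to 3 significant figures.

3.65×10^4 K

T/T_☉ = (L/L_☉)^(1/4) / (R/R_☉)^(1/2)
T = 5772 × (23.0)^(1/4) / √(0.120) = 5772 × 2.190 / 0.3464 = 3.649×10^4 K.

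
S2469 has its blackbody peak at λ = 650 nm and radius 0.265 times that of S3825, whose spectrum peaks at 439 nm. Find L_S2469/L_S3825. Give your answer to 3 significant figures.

0.0146

Wien's law gives T ∝ 1/λ_max, so T_S2469/T_S3825 = λ_S3825/λ_S2469 = 439/650 = 0.6754.
Then L ∝ R²T⁴ gives L_S2469/L_S3825 = (0.265)² × (0.6754)⁴ = 0.07023 × 0.2081 = 0.01461.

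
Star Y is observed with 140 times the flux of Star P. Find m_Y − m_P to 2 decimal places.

-5.37

m_Y − m_P = −2.5 log₁₀(F_Y/F_P) = −2.5 log₁₀(140) = −2.5 × (2.146) = -5.365.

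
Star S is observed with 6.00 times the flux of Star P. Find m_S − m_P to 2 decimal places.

m_S − m_P = −2.5 log₁₀(F_S/F_P) = −2.5 log₁₀(6.00) = −2.5 × (0.778) = -1.945.

-1.95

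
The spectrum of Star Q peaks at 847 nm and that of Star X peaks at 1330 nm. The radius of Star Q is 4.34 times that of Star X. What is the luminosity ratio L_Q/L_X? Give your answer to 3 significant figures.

Wien's law gives T ∝ 1/λ_max, so T_Q/T_X = λ_X/λ_Q = 1330/847 = 1.570.
Then L ∝ R²T⁴ gives L_Q/L_X = (4.34)² × (1.570)⁴ = 18.84 × 6.080 = 114.5.

115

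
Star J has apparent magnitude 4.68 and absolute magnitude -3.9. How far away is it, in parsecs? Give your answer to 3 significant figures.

520 pc

m − M = 5 log₁₀(d/10 pc)
4.68 − (-3.9) = 8.58 = 5 log₁₀(d/10)
d = 10 × 10^(8.58/5) = 10 × 10^1.716 = 520.0 pc.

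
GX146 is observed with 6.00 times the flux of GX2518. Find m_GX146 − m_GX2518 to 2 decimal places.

-1.95

m_GX146 − m_GX2518 = −2.5 log₁₀(F_GX146/F_GX2518) = −2.5 log₁₀(6.00) = −2.5 × (0.778) = -1.945.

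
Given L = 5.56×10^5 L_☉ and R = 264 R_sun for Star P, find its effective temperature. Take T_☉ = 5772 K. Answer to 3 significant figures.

9.70×10^3 K

T/T_☉ = (L/L_☉)^(1/4) / (R/R_☉)^(1/2)
T = 5772 × (5.56×10^5)^(1/4) / √(264) = 5772 × 27.31 / 16.25 = 9700 K.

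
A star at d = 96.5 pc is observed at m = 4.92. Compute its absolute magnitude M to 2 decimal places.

-0.00

M = m − 5 log₁₀(d/10 pc) = 4.92 − 5 log₁₀(96.5/10)
  = 4.92 − 5 × 0.985 = 4.92 − 4.92 = -0.00.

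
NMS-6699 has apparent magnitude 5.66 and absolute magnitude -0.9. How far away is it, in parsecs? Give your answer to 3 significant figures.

205 pc

m − M = 5 log₁₀(d/10 pc)
5.66 − (-0.9) = 6.56 = 5 log₁₀(d/10)
d = 10 × 10^(6.56/5) = 10 × 10^1.312 = 205.1 pc.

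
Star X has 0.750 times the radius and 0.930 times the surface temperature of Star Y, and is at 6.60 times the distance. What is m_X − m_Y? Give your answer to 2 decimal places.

L_X/L_Y = (0.750)²(0.930)⁴ = 0.4208.
F_X/F_Y = (L_X/L_Y)/(d_X/d_Y)² = 0.4208/43.56 = 0.009660.
m_X − m_Y = −2.5 log₁₀(0.009660) = 5.04.

5.04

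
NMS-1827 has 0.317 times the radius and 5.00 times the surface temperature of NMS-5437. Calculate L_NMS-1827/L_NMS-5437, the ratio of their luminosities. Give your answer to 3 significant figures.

From the Stefan–Boltzmann law, L ∝ R²T⁴, so
L_NMS-1827/L_NMS-5437 = (R_NMS-1827/R_NMS-5437)² (T_NMS-1827/T_NMS-5437)⁴ = (0.317)² × (5.00)⁴ = 0.1005 × 625.0 = 62.81.

62.8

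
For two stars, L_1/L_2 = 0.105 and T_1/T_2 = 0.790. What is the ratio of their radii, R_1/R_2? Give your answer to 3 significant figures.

0.519

L ∝ R²T⁴ gives R ∝ √L / T², so
R_1/R_2 = √(0.105) / (0.790)² = 0.3240 / 0.6241 = 0.5192.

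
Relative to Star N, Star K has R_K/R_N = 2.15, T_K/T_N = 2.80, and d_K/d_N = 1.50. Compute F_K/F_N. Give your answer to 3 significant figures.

L_K/L_N = (R_K/R_N)²(T_K/T_N)⁴ = (2.15)² × (2.80)⁴ = 284.1.
F_K/F_N = (L_K/L_N)/(d_K/d_N)² = 284.1 / (1.50)² = 126.3.

126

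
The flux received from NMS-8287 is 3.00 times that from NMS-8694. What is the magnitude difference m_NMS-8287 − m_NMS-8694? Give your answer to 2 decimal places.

-1.19

m_NMS-8287 − m_NMS-8694 = −2.5 log₁₀(F_NMS-8287/F_NMS-8694) = −2.5 log₁₀(3.00) = −2.5 × (0.477) = -1.193.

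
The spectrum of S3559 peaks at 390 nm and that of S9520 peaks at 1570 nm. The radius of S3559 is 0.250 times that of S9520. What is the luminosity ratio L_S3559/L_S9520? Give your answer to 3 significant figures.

16.4

Wien's law gives T ∝ 1/λ_max, so T_S3559/T_S9520 = λ_S9520/λ_S3559 = 1570/390 = 4.026.
Then L ∝ R²T⁴ gives L_S3559/L_S9520 = (0.250)² × (4.026)⁴ = 0.06250 × 262.6 = 16.41.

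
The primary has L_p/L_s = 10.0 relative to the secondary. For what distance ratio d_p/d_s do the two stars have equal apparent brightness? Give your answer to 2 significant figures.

Equal flux requires L_p/d_p² = L_s/d_s², so d_p/d_s = √(L_p/L_s)
= √(10.0) = 3.162.

3.2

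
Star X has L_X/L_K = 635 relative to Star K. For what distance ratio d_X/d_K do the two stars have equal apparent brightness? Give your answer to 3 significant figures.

25.2

Equal flux requires L_X/d_X² = L_K/d_K², so d_X/d_K = √(L_X/L_K)
= √(635) = 25.20.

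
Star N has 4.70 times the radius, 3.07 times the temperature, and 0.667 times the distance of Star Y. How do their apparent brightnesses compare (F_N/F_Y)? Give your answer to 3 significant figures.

4.41×10^3

L_N/L_Y = (R_N/R_Y)²(T_N/T_Y)⁴ = (4.70)² × (3.07)⁴ = 1962.
F_N/F_Y = (L_N/L_Y)/(d_N/d_Y)² = 1962 / (0.667)² = 4411.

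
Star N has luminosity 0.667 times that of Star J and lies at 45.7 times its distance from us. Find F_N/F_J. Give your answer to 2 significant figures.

3.2×10^-4

F = L/(4πd²), so F_N/F_J = (L_N/L_J) / (d_N/d_J)²
= 0.667 / (45.7)² = 0.667 / 2088 = 3.194×10^-4.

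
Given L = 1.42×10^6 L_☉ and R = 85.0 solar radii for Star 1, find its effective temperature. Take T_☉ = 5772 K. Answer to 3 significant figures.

2.16×10^4 K

T/T_☉ = (L/L_☉)^(1/4) / (R/R_☉)^(1/2)
T = 5772 × (1.42×10^6)^(1/4) / √(85.0) = 5772 × 34.52 / 9.220 = 2.161×10^4 K.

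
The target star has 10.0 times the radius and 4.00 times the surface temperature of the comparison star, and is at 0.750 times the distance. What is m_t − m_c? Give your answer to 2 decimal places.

L_t/L_c = (10.0)²(4.00)⁴ = 2.560×10^4.
F_t/F_c = (L_t/L_c)/(d_t/d_c)² = 2.560×10^4/0.5625 = 4.551×10^4.
m_t − m_c = −2.5 log₁₀(4.551×10^4) = -11.65.

-11.65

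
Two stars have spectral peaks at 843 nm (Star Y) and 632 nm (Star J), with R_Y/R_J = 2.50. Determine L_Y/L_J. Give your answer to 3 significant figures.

Wien's law gives T ∝ 1/λ_max, so T_Y/T_J = λ_J/λ_Y = 632/843 = 0.7497.
Then L ∝ R²T⁴ gives L_Y/L_J = (2.50)² × (0.7497)⁴ = 6.250 × 0.3159 = 1.974.

1.97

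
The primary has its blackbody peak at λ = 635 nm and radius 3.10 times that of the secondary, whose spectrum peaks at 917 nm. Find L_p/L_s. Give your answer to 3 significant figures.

Wien's law gives T ∝ 1/λ_max, so T_p/T_s = λ_s/λ_p = 917/635 = 1.444.
Then L ∝ R²T⁴ gives L_p/L_s = (3.10)² × (1.444)⁴ = 9.610 × 4.349 = 41.79.

41.8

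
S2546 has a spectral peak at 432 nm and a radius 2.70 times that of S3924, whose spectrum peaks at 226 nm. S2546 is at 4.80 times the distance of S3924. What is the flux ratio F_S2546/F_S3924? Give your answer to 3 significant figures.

0.0237

Wien's law: T_S2546/T_S3924 = λ_S3924/λ_S2546 = 226/432 = 0.5231.
L_S2546/L_S3924 = (R_S2546/R_S3924)²(T_S2546/T_S3924)⁴ = (2.70)²(0.5231)⁴ = 0.5460.
F_S2546/F_S3924 = (L_S2546/L_S3924)/(d_S2546/d_S3924)² = 0.5460/(4.80)² = 0.02370.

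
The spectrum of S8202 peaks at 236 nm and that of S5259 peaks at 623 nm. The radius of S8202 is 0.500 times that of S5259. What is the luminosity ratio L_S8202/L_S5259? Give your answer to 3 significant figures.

Wien's law gives T ∝ 1/λ_max, so T_S8202/T_S5259 = λ_S5259/λ_S8202 = 623/236 = 2.640.
Then L ∝ R²T⁴ gives L_S8202/L_S5259 = (0.500)² × (2.640)⁴ = 0.2500 × 48.56 = 12.14.

12.1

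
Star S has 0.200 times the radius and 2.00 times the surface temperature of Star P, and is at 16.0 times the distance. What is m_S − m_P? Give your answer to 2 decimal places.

6.51

L_S/L_P = (0.200)²(2.00)⁴ = 0.6400.
F_S/F_P = (L_S/L_P)/(d_S/d_P)² = 0.6400/256.0 = 0.002500.
m_S − m_P = −2.5 log₁₀(0.002500) = 6.51.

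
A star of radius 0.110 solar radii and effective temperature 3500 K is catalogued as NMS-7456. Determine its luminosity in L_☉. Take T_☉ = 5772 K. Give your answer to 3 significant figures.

0.00164 L_☉

L/L_☉ = (R/R_☉)² (T/T_☉)⁴ = (0.110)² × (3500/5772)⁴
       = 0.01210 × (0.6064)⁴ = 0.01210 × 0.1352 = 0.001636.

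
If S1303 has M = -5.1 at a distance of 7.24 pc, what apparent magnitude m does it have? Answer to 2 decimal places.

-5.80

m = M + 5 log₁₀(d/10 pc) = -5.1 + 5 log₁₀(7.24/10)
  = -5.1 + 5 × -0.140 = -5.1 + -0.70 = -5.80.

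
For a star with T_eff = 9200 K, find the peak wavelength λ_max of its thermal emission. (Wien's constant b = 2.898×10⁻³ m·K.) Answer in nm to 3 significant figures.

λ_max = b/T = 2.898×10⁻³ / 9200 = 3.15×10^-7 m = 315.0 nm.

315 nm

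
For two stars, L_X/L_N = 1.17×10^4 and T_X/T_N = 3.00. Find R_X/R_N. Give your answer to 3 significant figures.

L ∝ R²T⁴ gives R ∝ √L / T², so
R_X/R_N = √(1.17×10^4) / (3.00)² = 108.2 / 9.000 = 12.02.

12.0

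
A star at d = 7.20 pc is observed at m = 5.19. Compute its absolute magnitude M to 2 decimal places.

5.90

M = m − 5 log₁₀(d/10 pc) = 5.19 − 5 log₁₀(7.20/10)
  = 5.19 − 5 × -0.143 = 5.19 − -0.71 = 5.90.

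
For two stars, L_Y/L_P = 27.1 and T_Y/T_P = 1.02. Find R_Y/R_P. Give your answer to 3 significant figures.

5.00

L ∝ R²T⁴ gives R ∝ √L / T², so
R_Y/R_P = √(27.1) / (1.02)² = 5.206 / 1.040 = 5.004.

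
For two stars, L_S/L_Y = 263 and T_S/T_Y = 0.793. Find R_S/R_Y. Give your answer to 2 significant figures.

L ∝ R²T⁴ gives R ∝ √L / T², so
R_S/R_Y = √(263) / (0.793)² = 16.22 / 0.6288 = 25.79.

26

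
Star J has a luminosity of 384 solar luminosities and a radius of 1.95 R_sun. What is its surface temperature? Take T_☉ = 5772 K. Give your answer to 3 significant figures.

T/T_☉ = (L/L_☉)^(1/4) / (R/R_☉)^(1/2)
T = 5772 × (384)^(1/4) / √(1.95) = 5772 × 4.427 / 1.396 = 1.830×10^4 K.

1.83×10^4 K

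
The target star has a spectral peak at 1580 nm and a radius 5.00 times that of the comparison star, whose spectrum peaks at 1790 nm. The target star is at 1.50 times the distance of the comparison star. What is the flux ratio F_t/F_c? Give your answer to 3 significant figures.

Wien's law: T_t/T_c = λ_c/λ_t = 1790/1580 = 1.133.
L_t/L_c = (R_t/R_c)²(T_t/T_c)⁴ = (5.00)²(1.133)⁴ = 41.18.
F_t/F_c = (L_t/L_c)/(d_t/d_c)² = 41.18/(1.50)² = 18.30.

18.3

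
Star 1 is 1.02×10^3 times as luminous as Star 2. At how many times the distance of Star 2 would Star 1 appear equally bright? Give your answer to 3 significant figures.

Equal flux requires L_1/d_1² = L_2/d_2², so d_1/d_2 = √(L_1/L_2)
= √(1.02×10^3) = 31.94.

31.9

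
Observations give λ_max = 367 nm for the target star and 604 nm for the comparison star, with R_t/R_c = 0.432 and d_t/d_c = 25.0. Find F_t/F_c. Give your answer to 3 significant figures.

0.00219

Wien's law: T_t/T_c = λ_c/λ_t = 604/367 = 1.646.
L_t/L_c = (R_t/R_c)²(T_t/T_c)⁴ = (0.432)²(1.646)⁴ = 1.369.
F_t/F_c = (L_t/L_c)/(d_t/d_c)² = 1.369/(25.0)² = 0.002191.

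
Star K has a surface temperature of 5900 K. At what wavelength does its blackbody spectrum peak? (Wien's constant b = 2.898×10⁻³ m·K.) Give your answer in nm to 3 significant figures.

491 nm

λ_max = b/T = 2.898×10⁻³ / 5900 = 4.91×10^-7 m = 491.2 nm.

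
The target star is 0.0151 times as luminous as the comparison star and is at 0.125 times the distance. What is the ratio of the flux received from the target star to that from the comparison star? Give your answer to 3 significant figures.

0.966

F = L/(4πd²), so F_t/F_c = (L_t/L_c) / (d_t/d_c)²
= 0.0151 / (0.125)² = 0.0151 / 0.01562 = 0.9664.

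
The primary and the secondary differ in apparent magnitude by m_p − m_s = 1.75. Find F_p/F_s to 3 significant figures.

0.200

F_p/F_s = 10^(−(m_p − m_s)/2.5) = 10^(-1.75/2.5) = 10^-0.700 = 0.1995.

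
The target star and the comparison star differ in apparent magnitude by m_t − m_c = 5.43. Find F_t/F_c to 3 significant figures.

F_t/F_c = 10^(−(m_t − m_c)/2.5) = 10^(-5.43/2.5) = 10^-2.172 = 0.006730.

0.00673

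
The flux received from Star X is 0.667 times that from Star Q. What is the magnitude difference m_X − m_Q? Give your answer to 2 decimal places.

0.44

m_X − m_Q = −2.5 log₁₀(F_X/F_Q) = −2.5 log₁₀(0.667) = −2.5 × (-0.176) = 0.440.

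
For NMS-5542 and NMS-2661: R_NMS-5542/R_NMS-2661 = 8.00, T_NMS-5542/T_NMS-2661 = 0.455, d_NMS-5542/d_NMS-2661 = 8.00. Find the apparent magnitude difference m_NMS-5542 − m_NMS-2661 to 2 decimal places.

L_NMS-5542/L_NMS-2661 = (8.00)²(0.455)⁴ = 2.743.
F_NMS-5542/F_NMS-2661 = (L_NMS-5542/L_NMS-2661)/(d_NMS-5542/d_NMS-2661)² = 2.743/64.00 = 0.04286.
m_NMS-5542 − m_NMS-2661 = −2.5 log₁₀(0.04286) = 3.42.

3.42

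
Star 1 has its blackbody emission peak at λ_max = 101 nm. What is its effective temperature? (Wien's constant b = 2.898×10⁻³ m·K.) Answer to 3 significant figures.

T = b/λ_max = 2.898×10⁻³ / (101×10⁻⁹) = 2.869×10^4 K.

2.87×10^4 K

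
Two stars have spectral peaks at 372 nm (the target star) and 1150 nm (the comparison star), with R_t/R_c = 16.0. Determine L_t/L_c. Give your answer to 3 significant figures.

2.34×10^4

Wien's law gives T ∝ 1/λ_max, so T_t/T_c = λ_c/λ_t = 1150/372 = 3.091.
Then L ∝ R²T⁴ gives L_t/L_c = (16.0)² × (3.091)⁴ = 256.0 × 91.33 = 2.338×10^4.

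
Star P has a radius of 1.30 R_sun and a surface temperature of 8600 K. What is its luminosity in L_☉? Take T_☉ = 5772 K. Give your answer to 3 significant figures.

8.33 L_☉

L/L_☉ = (R/R_☉)² (T/T_☉)⁴ = (1.30)² × (8600/5772)⁴
       = 1.690 × (1.490)⁴ = 1.690 × 4.928 = 8.329.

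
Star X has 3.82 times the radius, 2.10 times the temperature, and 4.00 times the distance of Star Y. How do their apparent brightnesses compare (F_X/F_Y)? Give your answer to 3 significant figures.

17.7

L_X/L_Y = (R_X/R_Y)²(T_X/T_Y)⁴ = (3.82)² × (2.10)⁴ = 283.8.
F_X/F_Y = (L_X/L_Y)/(d_X/d_Y)² = 283.8 / (4.00)² = 17.74.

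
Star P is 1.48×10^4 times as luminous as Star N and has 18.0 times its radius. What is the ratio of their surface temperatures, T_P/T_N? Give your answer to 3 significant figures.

2.60

L ∝ R²T⁴ gives T ∝ (L/R²)^(1/4), so
T_P/T_N = (1.48×10^4 / 18.0²)^(1/4) = (45.68)^(1/4) = 2.600.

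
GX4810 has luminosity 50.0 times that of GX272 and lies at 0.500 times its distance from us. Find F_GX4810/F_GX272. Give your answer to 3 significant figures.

F = L/(4πd²), so F_GX4810/F_GX272 = (L_GX4810/L_GX272) / (d_GX4810/d_GX272)²
= 50.0 / (0.500)² = 50.0 / 0.2500 = 200.0.

200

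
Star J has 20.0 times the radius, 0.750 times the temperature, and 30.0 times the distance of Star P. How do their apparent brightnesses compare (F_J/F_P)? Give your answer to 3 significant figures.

0.141

L_J/L_P = (R_J/R_P)²(T_J/T_P)⁴ = (20.0)² × (0.750)⁴ = 126.6.
F_J/F_P = (L_J/L_P)/(d_J/d_P)² = 126.6 / (30.0)² = 0.1406.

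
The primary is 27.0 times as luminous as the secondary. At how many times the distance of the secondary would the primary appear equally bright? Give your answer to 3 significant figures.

Equal flux requires L_p/d_p² = L_s/d_s², so d_p/d_s = √(L_p/L_s)
= √(27.0) = 5.196.

5.20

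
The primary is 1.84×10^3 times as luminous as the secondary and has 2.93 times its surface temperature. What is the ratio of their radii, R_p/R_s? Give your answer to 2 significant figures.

L ∝ R²T⁴ gives R ∝ √L / T², so
R_p/R_s = √(1.84×10^3) / (2.93)² = 42.90 / 8.585 = 4.997.

5.0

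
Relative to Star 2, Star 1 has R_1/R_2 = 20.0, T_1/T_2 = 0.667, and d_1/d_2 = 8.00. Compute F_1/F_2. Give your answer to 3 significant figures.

L_1/L_2 = (R_1/R_2)²(T_1/T_2)⁴ = (20.0)² × (0.667)⁴ = 79.17.
F_1/F_2 = (L_1/L_2)/(d_1/d_2)² = 79.17 / (8.00)² = 1.237.

1.24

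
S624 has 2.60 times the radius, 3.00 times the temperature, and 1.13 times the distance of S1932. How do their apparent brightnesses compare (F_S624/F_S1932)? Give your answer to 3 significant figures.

L_S624/L_S1932 = (R_S624/R_S1932)²(T_S624/T_S1932)⁴ = (2.60)² × (3.00)⁴ = 547.6.
F_S624/F_S1932 = (L_S624/L_S1932)/(d_S624/d_S1932)² = 547.6 / (1.13)² = 428.8.

429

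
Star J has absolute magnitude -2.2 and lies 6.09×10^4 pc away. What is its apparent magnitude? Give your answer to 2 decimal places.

16.72

m = M + 5 log₁₀(d/10 pc) = -2.2 + 5 log₁₀(6.09×10^4/10)
  = -2.2 + 5 × 3.785 = -2.2 + 18.92 = 16.72.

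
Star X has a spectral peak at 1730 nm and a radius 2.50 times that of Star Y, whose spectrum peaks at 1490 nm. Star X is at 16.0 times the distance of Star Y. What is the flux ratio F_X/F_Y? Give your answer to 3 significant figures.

Wien's law: T_X/T_Y = λ_Y/λ_X = 1490/1730 = 0.8613.
L_X/L_Y = (R_X/R_Y)²(T_X/T_Y)⁴ = (2.50)²(0.8613)⁴ = 3.439.
F_X/F_Y = (L_X/L_Y)/(d_X/d_Y)² = 3.439/(16.0)² = 0.01343.

0.0134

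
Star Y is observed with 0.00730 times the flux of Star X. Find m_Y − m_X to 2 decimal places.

5.34

m_Y − m_X = −2.5 log₁₀(F_Y/F_X) = −2.5 log₁₀(0.00730) = −2.5 × (-2.137) = 5.342.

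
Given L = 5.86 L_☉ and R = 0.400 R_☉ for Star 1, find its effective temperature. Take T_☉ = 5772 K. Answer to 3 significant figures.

1.42×10^4 K

T/T_☉ = (L/L_☉)^(1/4) / (R/R_☉)^(1/2)
T = 5772 × (5.86)^(1/4) / √(0.400) = 5772 × 1.556 / 0.6325 = 1.420×10^4 K.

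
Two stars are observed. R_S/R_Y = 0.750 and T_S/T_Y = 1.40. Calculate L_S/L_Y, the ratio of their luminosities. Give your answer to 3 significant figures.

2.16

From the Stefan–Boltzmann law, L ∝ R²T⁴, so
L_S/L_Y = (R_S/R_Y)² (T_S/T_Y)⁴ = (0.750)² × (1.40)⁴ = 0.5625 × 3.842 = 2.161.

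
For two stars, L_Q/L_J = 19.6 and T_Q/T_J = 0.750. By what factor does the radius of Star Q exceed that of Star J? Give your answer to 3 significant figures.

L ∝ R²T⁴ gives R ∝ √L / T², so
R_Q/R_J = √(19.6) / (0.750)² = 4.427 / 0.5625 = 7.871.

7.87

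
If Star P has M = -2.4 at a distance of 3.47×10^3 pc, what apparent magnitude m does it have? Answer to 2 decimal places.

m = M + 5 log₁₀(d/10 pc) = -2.4 + 5 log₁₀(3.47×10^3/10)
  = -2.4 + 5 × 2.540 = -2.4 + 12.70 = 10.30.

10.30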